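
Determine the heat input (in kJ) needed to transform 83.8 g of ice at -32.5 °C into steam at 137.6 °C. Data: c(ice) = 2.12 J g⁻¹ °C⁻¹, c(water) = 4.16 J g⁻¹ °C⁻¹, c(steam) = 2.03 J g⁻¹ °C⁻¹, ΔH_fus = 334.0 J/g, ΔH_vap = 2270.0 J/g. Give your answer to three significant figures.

q = 265 kJ

q1 (heat ice -32.5→0.0 °C): 83.8 × 2.12 × 32.5 = 5774 J
q2 (melt at 0 °C): 83.8 × 334.0 = 27989 J
q3 (heat water 0.0→100.0 °C): 83.8 × 4.16 × 100.0 = 34861 J
q4 (vaporize at 100 °C): 83.8 × 2270.0 = 190226 J
q5 (heat steam 100.0→137.6 °C): 83.8 × 2.03 × 37.6 = 6396 J
Total: 5774 + 27989 + 34861 + 190226 + 6396 = 265246 J = 265 kJ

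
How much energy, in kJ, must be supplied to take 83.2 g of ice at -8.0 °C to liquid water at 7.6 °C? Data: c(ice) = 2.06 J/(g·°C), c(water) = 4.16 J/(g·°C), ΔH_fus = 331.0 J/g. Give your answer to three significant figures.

q = 31.5 kJ

q1 (heat ice -8.0→0.0 °C): 83.2 × 2.06 × 8.0 = 1371 J
q2 (melt at 0 °C): 83.2 × 331.0 = 27539 J
q3 (heat water 0.0→7.6 °C): 83.2 × 4.16 × 7.6 = 2630 J
Total: 1371 + 27539 + 2630 = 31540 J = 31.5 kJ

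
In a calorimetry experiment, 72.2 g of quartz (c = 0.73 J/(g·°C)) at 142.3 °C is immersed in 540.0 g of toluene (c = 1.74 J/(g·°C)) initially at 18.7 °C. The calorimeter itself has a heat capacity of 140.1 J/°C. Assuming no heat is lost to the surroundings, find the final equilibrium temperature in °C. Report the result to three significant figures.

Heat lost by quartz = heat gained by toluene + calorimeter.
(72.2)(0.73)(142.3 − T) = [(540.0)(1.74) + 140.1](T − 18.7)
52.706 (142.3 − T) = 1079.7 (T − 18.7)
7500.1 − 52.706 T = 1079.7 T − 20190
27690.1 = 1132.406 T
T = 24.45 °C

T_f = 24.5 °C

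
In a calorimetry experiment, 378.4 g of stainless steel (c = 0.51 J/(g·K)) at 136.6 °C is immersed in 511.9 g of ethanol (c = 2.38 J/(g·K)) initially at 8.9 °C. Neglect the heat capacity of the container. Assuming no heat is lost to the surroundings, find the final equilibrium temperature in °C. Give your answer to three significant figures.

T_f = 26.4 °C

Heat lost by stainless steel = heat gained by ethanol.
(378.4)(0.51)(136.6 − T) = (511.9)(2.38)(T − 8.9)
192.984 (136.6 − T) = 1218.322 (T − 8.9)
26362 − 192.984 T = 1218.322 T − 10843
37205 = 1411.306 T
T = 26.36 °C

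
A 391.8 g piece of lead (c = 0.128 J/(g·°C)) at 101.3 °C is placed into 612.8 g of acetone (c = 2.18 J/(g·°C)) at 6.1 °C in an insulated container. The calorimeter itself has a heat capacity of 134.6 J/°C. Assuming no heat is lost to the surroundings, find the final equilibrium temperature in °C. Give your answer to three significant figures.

T_f = 9.24 °C

Heat lost by lead = heat gained by acetone + calorimeter.
(391.8)(0.128)(101.3 − T) = [(612.8)(2.18) + 134.6](T − 6.1)
50.1504 (101.3 − T) = 1470.504 (T − 6.1)
5080.2 − 50.1504 T = 1470.504 T − 8970.1
14050.3 = 1520.6544 T
T = 9.240 °C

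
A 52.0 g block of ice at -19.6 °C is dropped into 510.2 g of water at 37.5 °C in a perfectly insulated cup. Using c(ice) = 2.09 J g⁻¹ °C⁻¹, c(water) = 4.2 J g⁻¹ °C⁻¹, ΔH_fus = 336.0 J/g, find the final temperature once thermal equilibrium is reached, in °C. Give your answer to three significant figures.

T_f = 25.7 °C

Heat to bring ice to 0 °C and melt it: q₁ = 52.0×2.09×19.6 + 52.0×336.0 = 19602 J
Heat the water can supply cooling to 0 °C: 510.2×4.2×37.5 = 80356.5 J > q₁, so all ice melts.
Energy balance: 510.2×4.2×(37.5 − T) = 19602 + 52.0×4.2×(T − 0)
2142.84(37.5 − T) = 19602 + 218.4 T
80356.5 − 19602 = 2361.24 T
T = 60754.5 / 2361.24 = 25.73 °C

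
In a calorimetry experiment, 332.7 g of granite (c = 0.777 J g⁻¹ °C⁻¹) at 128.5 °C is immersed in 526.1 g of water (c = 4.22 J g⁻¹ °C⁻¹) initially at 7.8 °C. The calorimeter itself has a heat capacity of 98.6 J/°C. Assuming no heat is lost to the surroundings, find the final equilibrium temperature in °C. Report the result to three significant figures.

T_f = 19.9 °C

Heat lost by granite = heat gained by water + calorimeter.
(332.7)(0.777)(128.5 − T) = [(526.1)(4.22) + 98.6](T − 7.8)
258.5079 (128.5 − T) = 2318.742 (T − 7.8)
33218 − 258.5079 T = 2318.742 T − 18086
51304 = 2577.2499 T
T = 19.91 °C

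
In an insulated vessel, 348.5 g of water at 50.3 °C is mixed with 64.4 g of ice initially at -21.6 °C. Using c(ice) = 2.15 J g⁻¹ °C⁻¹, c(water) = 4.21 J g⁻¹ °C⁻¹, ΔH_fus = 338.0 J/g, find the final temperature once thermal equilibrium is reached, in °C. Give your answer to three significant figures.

T_f = 28.2 °C

Heat to bring ice to 0 °C and melt it: q₁ = 64.4×2.15×21.6 + 64.4×338.0 = 24758 J
Heat the water can supply cooling to 0 °C: 348.5×4.21×50.3 = 73799.4 J > q₁, so all ice melts.
Energy balance: 348.5×4.21×(50.3 − T) = 24758 + 64.4×4.21×(T − 0)
1467.185(50.3 − T) = 24758 + 271.124 T
73799.4 − 24758 = 1738.309 T
T = 49041.4 / 1738.309 = 28.21 °C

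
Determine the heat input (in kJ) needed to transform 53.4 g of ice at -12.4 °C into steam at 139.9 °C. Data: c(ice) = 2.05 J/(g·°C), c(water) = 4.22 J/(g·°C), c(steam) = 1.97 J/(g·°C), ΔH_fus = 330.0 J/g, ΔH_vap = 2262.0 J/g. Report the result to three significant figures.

q = 167 kJ

q1 (heat ice -12.4→0.0 °C): 53.4 × 2.05 × 12.4 = 1357 J
q2 (melt at 0 °C): 53.4 × 330.0 = 17622 J
q3 (heat water 0.0→100.0 °C): 53.4 × 4.22 × 100.0 = 22535 J
q4 (vaporize at 100 °C): 53.4 × 2262.0 = 120791 J
q5 (heat steam 100.0→139.9 °C): 53.4 × 1.97 × 39.9 = 4197 J
Total: 1357 + 17622 + 22535 + 120791 + 4197 = 166502 J = 167 kJ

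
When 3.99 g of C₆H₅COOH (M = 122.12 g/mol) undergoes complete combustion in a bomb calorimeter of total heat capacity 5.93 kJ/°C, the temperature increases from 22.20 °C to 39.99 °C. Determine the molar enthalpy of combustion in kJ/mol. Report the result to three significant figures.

ΔT = 39.99 − 22.20 = 17.79 °C
q_cal = C_cal × ΔT = 5.93 × 17.79 = 105.4947 kJ
n = 3.99 / 122.12 = 0.03267 mol
q_rxn = −q_cal = -105.4947 kJ
ΔH = -105.4947 / 0.03267 = -3229 kJ/mol

ΔH = -3230 kJ/mol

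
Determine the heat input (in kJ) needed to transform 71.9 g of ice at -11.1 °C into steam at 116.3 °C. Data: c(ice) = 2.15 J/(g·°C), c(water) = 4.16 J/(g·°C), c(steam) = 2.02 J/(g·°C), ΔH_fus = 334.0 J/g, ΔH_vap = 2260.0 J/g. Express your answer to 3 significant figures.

q1 (heat ice -11.1→0.0 °C): 71.9 × 2.15 × 11.1 = 1716 J
q2 (melt at 0 °C): 71.9 × 334.0 = 24015 J
q3 (heat water 0.0→100.0 °C): 71.9 × 4.16 × 100.0 = 29910 J
q4 (vaporize at 100 °C): 71.9 × 2260.0 = 162494 J
q5 (heat steam 100.0→116.3 °C): 71.9 × 2.02 × 16.3 = 2367 J
Total: 1716 + 24015 + 29910 + 162494 + 2367 = 220502 J = 221 kJ

q = 221 kJ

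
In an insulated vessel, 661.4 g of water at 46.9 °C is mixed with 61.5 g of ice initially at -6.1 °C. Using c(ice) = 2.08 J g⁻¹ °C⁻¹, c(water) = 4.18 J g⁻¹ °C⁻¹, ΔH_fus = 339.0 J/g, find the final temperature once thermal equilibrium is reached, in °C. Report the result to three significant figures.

T_f = 35.8 °C

Heat to bring ice to 0 °C and melt it: q₁ = 61.5×2.08×6.1 + 61.5×339.0 = 21629 J
Heat the water can supply cooling to 0 °C: 661.4×4.18×46.9 = 129662 J > q₁, so all ice melts.
Energy balance: 661.4×4.18×(46.9 − T) = 21629 + 61.5×4.18×(T − 0)
2764.652(46.9 − T) = 21629 + 257.07 T
129662 − 21629 = 3021.722 T
T = 108033 / 3021.722 = 35.75 °C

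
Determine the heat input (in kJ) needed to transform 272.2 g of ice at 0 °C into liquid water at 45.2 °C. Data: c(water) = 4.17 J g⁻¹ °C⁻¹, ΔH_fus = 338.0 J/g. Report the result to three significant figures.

q = 143 kJ

q1 (melt at 0 °C): 272.2 × 338.0 = 92004 J
q2 (heat water 0.0→45.2 °C): 272.2 × 4.17 × 45.2 = 51305 J
Total: 92004 + 51305 = 143309 J = 143 kJ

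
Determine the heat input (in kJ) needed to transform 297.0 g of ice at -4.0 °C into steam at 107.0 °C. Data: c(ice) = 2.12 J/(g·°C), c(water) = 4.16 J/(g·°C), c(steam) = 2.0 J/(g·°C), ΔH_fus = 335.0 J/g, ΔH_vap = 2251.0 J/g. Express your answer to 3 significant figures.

q1 (heat ice -4.0→0.0 °C): 297.0 × 2.12 × 4.0 = 2519 J
q2 (melt at 0 °C): 297.0 × 335.0 = 99495 J
q3 (heat water 0.0→100.0 °C): 297.0 × 4.16 × 100.0 = 123552 J
q4 (vaporize at 100 °C): 297.0 × 2251.0 = 668547 J
q5 (heat steam 100.0→107.0 °C): 297.0 × 2.0 × 7.0 = 4158 J
Total: 2519 + 99495 + 123552 + 668547 + 4158 = 898271 J = 898 kJ

q = 898 kJ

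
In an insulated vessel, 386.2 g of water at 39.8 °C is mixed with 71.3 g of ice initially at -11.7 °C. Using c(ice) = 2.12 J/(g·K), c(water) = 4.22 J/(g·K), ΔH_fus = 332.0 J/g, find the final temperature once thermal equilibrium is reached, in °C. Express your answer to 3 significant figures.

T_f = 20.4 °C

Heat to bring ice to 0 °C and melt it: q₁ = 71.3×2.12×11.7 + 71.3×332.0 = 25440 J
Heat the water can supply cooling to 0 °C: 386.2×4.22×39.8 = 64864.6 J > q₁, so all ice melts.
Energy balance: 386.2×4.22×(39.8 − T) = 25440 + 71.3×4.22×(T − 0)
1629.764(39.8 − T) = 25440 + 300.886 T
64864.6 − 25440 = 1930.650 T
T = 39424.6 / 1930.650 = 20.42 °C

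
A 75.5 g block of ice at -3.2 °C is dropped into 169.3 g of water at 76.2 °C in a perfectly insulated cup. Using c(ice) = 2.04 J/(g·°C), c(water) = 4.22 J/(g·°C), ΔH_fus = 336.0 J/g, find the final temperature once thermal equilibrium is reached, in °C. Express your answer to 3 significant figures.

Heat to bring ice to 0 °C and melt it: q₁ = 75.5×2.04×3.2 + 75.5×336.0 = 25861 J
Heat the water can supply cooling to 0 °C: 169.3×4.22×76.2 = 54440.8 J > q₁, so all ice melts.
Energy balance: 169.3×4.22×(76.2 − T) = 25861 + 75.5×4.22×(T − 0)
714.446(76.2 − T) = 25861 + 318.61 T
54440.8 − 25861 = 1033.056 T
T = 28579.8 / 1033.056 = 27.67 °C

T_f = 27.7 °C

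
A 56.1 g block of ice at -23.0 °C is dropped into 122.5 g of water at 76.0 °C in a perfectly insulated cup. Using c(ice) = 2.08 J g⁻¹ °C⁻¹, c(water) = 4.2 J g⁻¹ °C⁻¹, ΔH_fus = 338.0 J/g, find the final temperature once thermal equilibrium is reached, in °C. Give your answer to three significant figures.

T_f = 23.3 °C

Heat to bring ice to 0 °C and melt it: q₁ = 56.1×2.08×23.0 + 56.1×338.0 = 21646 J
Heat the water can supply cooling to 0 °C: 122.5×4.2×76.0 = 39102.0 J > q₁, so all ice melts.
Energy balance: 122.5×4.2×(76.0 − T) = 21646 + 56.1×4.2×(T − 0)
514.5(76.0 − T) = 21646 + 235.62 T
39102.0 − 21646 = 750.12 T
T = 17456.0 / 750.12 = 23.27 °C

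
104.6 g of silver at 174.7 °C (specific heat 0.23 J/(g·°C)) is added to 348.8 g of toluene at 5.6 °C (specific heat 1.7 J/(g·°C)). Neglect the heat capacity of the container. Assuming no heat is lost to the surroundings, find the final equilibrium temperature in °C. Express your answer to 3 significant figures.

Heat lost by silver = heat gained by toluene.
(104.6)(0.23)(174.7 − T) = (348.8)(1.7)(T − 5.6)
24.058 (174.7 − T) = 592.96 (T − 5.6)
4202.9 − 24.058 T = 592.96 T − 3320.6
7523.5 = 617.018 T
T = 12.19 °C

T_f = 12.2 °C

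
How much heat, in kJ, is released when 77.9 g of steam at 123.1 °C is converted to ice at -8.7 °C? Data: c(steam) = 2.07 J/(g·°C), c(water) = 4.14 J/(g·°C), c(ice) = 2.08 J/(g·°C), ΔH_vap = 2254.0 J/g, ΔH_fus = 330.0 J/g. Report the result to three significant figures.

q = 239 kJ

q1 (cool steam 123.1→100 °C): 77.9 × 2.07 × 23.1 = 3725 J
q2 (condense at 100 °C): 77.9 × 2254.0 = 175587 J
q3 (cool water 100→0 °C): 77.9 × 4.14 × 100.0 = 32251 J
q4 (freeze at 0 °C): 77.9 × 330.0 = 25707 J
q5 (cool ice 0→-8.7 °C): 77.9 × 2.08 × 8.7 = 1410 J
Total: 3725 + 175587 + 32251 + 25707 + 1410 = 238680 J = 239 kJ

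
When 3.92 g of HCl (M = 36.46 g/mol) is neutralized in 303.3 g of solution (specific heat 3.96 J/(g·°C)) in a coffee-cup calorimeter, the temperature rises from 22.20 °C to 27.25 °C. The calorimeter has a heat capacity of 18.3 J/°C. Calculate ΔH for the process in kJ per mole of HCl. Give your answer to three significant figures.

ΔH = -57.3 kJ/mol

|ΔT| = |27.25 − 22.20| = 5.05 °C
|q_surr| = (303.3 × 3.96 + 18.3) × 5.05 = 1219.368 × 5.05 = 6158 J
n(HCl) = 3.92 / 36.46 = 0.1075 mol
Temperature rose, so q_rxn = −|q_surr| = -6.158 kJ
ΔH = q_rxn / n = -57.28 kJ/mol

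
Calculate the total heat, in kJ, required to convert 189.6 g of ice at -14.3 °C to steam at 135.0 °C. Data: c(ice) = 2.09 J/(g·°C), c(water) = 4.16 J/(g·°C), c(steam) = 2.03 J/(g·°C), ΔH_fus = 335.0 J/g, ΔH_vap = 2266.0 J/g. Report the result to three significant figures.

q1 (heat ice -14.3→0.0 °C): 189.6 × 2.09 × 14.3 = 5667 J
q2 (melt at 0 °C): 189.6 × 335.0 = 63516 J
q3 (heat water 0.0→100.0 °C): 189.6 × 4.16 × 100.0 = 78874 J
q4 (vaporize at 100 °C): 189.6 × 2266.0 = 429634 J
q5 (heat steam 100.0→135.0 °C): 189.6 × 2.03 × 35.0 = 13471 J
Total: 5667 + 63516 + 78874 + 429634 + 13471 = 591162 J = 591 kJ

q = 591 kJ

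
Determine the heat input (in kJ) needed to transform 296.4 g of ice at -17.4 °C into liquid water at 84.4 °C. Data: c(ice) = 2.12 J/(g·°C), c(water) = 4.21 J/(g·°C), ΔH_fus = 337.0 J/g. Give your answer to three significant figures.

q1 (heat ice -17.4→0.0 °C): 296.4 × 2.12 × 17.4 = 10934 J
q2 (melt at 0 °C): 296.4 × 337.0 = 99887 J
q3 (heat water 0.0→84.4 °C): 296.4 × 4.21 × 84.4 = 105318 J
Total: 10934 + 99887 + 105318 = 216139 J = 216 kJ

q = 216 kJ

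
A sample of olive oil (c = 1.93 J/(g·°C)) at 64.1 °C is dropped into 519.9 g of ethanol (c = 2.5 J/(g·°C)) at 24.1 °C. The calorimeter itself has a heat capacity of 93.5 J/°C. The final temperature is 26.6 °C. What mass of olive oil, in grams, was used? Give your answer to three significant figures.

m = 48.1 g

q_gained = (519.9 × 2.5 + 93.5) × (26.6 − 24.1) = 3483 J
q_lost = m × 1.93 × (64.1 − 26.6) = 72.375 m
m = 3483 / 72.375 = 48.1 g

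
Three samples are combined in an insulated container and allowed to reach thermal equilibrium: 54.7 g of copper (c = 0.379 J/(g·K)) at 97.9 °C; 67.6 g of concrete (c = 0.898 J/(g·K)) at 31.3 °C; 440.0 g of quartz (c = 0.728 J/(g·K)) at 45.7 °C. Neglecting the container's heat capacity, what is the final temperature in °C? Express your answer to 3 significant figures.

T_f = 46.2 °C

Σ mᵢcᵢ(T − Tᵢ) = 0  ⇒  T = Σ mᵢcᵢTᵢ / Σ mᵢcᵢ
Σ mᵢcᵢ = 54.7×0.379 + 67.6×0.898 + 440.0×0.728 = 401.7561
Σ mᵢcᵢTᵢ = 20.7313×97.9 + 60.7048×31.3 + 320.32×45.7 = 18568
T = 18568 / 401.7561 = 46.22 °C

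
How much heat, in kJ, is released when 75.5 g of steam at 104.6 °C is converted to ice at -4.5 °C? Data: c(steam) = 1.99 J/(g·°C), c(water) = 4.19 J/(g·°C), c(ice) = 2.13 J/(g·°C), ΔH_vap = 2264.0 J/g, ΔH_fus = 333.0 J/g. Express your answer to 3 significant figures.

q1 (cool steam 104.6→100 °C): 75.5 × 1.99 × 4.6 = 691 J
q2 (condense at 100 °C): 75.5 × 2264.0 = 170932 J
q3 (cool water 100→0 °C): 75.5 × 4.19 × 100.0 = 31635 J
q4 (freeze at 0 °C): 75.5 × 333.0 = 25142 J
q5 (cool ice 0→-4.5 °C): 75.5 × 2.13 × 4.5 = 724 J
Total: 691 + 170932 + 31635 + 25142 + 724 = 229124 J = 229 kJ

q = 229 kJ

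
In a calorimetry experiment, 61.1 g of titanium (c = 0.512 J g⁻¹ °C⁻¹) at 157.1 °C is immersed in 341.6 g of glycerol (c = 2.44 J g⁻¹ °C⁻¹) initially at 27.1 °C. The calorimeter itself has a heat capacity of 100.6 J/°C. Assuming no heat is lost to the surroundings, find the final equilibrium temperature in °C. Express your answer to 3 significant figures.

T_f = 31.3 °C

Heat lost by titanium = heat gained by glycerol + calorimeter.
(61.1)(0.512)(157.1 − T) = [(341.6)(2.44) + 100.6](T − 27.1)
31.2832 (157.1 − T) = 934.104 (T − 27.1)
4914.6 − 31.2832 T = 934.104 T − 25314
30228.6 = 965.3872 T
T = 31.31 °C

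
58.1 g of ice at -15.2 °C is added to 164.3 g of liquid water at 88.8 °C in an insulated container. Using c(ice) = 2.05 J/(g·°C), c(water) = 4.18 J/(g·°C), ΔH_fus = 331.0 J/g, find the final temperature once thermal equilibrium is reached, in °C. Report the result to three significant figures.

T_f = 43.0 °C

Heat to bring ice to 0 °C and melt it: q₁ = 58.1×2.05×15.2 + 58.1×331.0 = 21041 J
Heat the water can supply cooling to 0 °C: 164.3×4.18×88.8 = 60985.5 J > q₁, so all ice melts.
Energy balance: 164.3×4.18×(88.8 − T) = 21041 + 58.1×4.18×(T − 0)
686.774(88.8 − T) = 21041 + 242.858 T
60985.5 − 21041 = 929.632 T
T = 39944.5 / 929.632 = 42.97 °C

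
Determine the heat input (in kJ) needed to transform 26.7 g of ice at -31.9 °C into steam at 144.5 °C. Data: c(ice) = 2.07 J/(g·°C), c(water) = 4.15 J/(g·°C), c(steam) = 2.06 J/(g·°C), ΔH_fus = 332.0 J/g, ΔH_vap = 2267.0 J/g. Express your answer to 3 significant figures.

q1 (heat ice -31.9→0.0 °C): 26.7 × 2.07 × 31.9 = 1763 J
q2 (melt at 0 °C): 26.7 × 332.0 = 8864 J
q3 (heat water 0.0→100.0 °C): 26.7 × 4.15 × 100.0 = 11081 J
q4 (vaporize at 100 °C): 26.7 × 2267.0 = 60529 J
q5 (heat steam 100.0→144.5 °C): 26.7 × 2.06 × 44.5 = 2448 J
Total: 1763 + 8864 + 11081 + 60529 + 2448 = 84685 J = 84.7 kJ

q = 84.7 kJ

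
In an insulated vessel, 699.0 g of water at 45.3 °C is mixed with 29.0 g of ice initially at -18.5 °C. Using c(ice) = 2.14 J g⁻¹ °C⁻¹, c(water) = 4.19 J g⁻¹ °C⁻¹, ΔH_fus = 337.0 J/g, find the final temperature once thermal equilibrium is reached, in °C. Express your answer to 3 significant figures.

Heat to bring ice to 0 °C and melt it: q₁ = 29.0×2.14×18.5 + 29.0×337.0 = 10921 J
Heat the water can supply cooling to 0 °C: 699.0×4.19×45.3 = 132675 J > q₁, so all ice melts.
Energy balance: 699.0×4.19×(45.3 − T) = 10921 + 29.0×4.19×(T − 0)
2928.81(45.3 − T) = 10921 + 121.51 T
132675 − 10921 = 3050.32 T
T = 121754 / 3050.32 = 39.92 °C

T_f = 39.9 °C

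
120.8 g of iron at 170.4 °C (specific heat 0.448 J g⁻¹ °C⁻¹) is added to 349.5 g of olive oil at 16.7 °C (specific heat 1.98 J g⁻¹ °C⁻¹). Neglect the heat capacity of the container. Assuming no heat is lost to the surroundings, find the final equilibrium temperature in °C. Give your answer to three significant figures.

T_f = 27.8 °C

Heat lost by iron = heat gained by olive oil.
(120.8)(0.448)(170.4 − T) = (349.5)(1.98)(T − 16.7)
54.1184 (170.4 − T) = 692.01 (T − 16.7)
9221.8 − 54.1184 T = 692.01 T − 11557
20778.8 = 746.1284 T
T = 27.849 °C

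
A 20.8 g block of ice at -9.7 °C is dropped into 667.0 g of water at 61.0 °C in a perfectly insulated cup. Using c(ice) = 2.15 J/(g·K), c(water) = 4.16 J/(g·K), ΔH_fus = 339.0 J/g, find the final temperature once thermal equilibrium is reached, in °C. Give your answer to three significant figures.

T_f = 56.5 °C

Heat to bring ice to 0 °C and melt it: q₁ = 20.8×2.15×9.7 + 20.8×339.0 = 7485.0 J
Heat the water can supply cooling to 0 °C: 667.0×4.16×61.0 = 169258 J > q₁, so all ice melts.
Energy balance: 667.0×4.16×(61.0 − T) = 7485.0 + 20.8×4.16×(T − 0)
2774.72(61.0 − T) = 7485.0 + 86.528 T
169258 − 7485.0 = 2861.248 T
T = 161773.0 / 2861.248 = 56.54 °C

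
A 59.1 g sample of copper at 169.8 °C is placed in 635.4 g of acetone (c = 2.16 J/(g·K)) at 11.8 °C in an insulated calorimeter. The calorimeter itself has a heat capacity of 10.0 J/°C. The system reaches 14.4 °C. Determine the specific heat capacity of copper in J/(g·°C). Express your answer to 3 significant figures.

q_gained = (635.4 × 2.16 + 10.0) × (14.4 − 11.8) = 3594 J
q_lost = 59.1 × c × (169.8 − 14.4) = 9184.14 c
Set equal: c = 3594 / 9184.14 = 0.391 J/(g·°C)

c = 0.391 J/(g·°C)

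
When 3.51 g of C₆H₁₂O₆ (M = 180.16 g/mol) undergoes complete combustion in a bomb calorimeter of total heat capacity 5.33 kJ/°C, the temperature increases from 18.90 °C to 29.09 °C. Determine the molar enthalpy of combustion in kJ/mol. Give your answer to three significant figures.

ΔH = -2790 kJ/mol

ΔT = 29.09 − 18.90 = 10.19 °C
q_cal = C_cal × ΔT = 5.33 × 10.19 = 54.3127 kJ
n = 3.51 / 180.16 = 0.01948 mol
q_rxn = −q_cal = -54.3127 kJ
ΔH = -54.3127 / 0.01948 = -2788 kJ/mol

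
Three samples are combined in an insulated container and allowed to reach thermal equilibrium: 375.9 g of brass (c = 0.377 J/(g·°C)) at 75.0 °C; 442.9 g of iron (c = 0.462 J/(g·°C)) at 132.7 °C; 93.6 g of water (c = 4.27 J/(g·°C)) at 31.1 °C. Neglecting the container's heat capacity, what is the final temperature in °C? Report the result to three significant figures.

T_f = 67.3 °C

Σ mᵢcᵢ(T − Tᵢ) = 0  ⇒  T = Σ mᵢcᵢTᵢ / Σ mᵢcᵢ
Σ mᵢcᵢ = 375.9×0.377 + 442.9×0.462 + 93.6×4.27 = 746.0061
Σ mᵢcᵢTᵢ = 141.7143×75.0 + 204.6198×132.7 + 399.672×31.1 = 50211
T = 50211 / 746.0061 = 67.31 °C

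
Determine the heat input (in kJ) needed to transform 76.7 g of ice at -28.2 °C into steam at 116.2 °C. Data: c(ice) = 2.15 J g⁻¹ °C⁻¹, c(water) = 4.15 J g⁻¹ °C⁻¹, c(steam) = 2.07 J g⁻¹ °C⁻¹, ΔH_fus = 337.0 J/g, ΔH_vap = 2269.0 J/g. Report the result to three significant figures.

q1 (heat ice -28.2→0.0 °C): 76.7 × 2.15 × 28.2 = 4650 J
q2 (melt at 0 °C): 76.7 × 337.0 = 25848 J
q3 (heat water 0.0→100.0 °C): 76.7 × 4.15 × 100.0 = 31831 J
q4 (vaporize at 100 °C): 76.7 × 2269.0 = 174032 J
q5 (heat steam 100.0→116.2 °C): 76.7 × 2.07 × 16.2 = 2572 J
Total: 4650 + 25848 + 31831 + 174032 + 2572 = 238933 J = 239 kJ

q = 239 kJ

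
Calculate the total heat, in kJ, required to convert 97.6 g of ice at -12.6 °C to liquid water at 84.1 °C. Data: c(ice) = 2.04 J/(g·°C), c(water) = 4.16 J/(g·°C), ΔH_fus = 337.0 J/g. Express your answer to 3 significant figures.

q = 69.5 kJ

q1 (heat ice -12.6→0.0 °C): 97.6 × 2.04 × 12.6 = 2509 J
q2 (melt at 0 °C): 97.6 × 337.0 = 32891 J
q3 (heat water 0.0→84.1 °C): 97.6 × 4.16 × 84.1 = 34146 J
Total: 2509 + 32891 + 34146 = 69546 J = 69.5 kJ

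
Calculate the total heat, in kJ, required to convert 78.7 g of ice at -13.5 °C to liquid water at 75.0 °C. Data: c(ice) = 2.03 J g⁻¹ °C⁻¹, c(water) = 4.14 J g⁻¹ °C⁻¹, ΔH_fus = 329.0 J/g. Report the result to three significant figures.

q = 52.5 kJ

q1 (heat ice -13.5→0.0 °C): 78.7 × 2.03 × 13.5 = 2157 J
q2 (melt at 0 °C): 78.7 × 329.0 = 25892 J
q3 (heat water 0.0→75.0 °C): 78.7 × 4.14 × 75.0 = 24436 J
Total: 2157 + 25892 + 24436 = 52485 J = 52.5 kJ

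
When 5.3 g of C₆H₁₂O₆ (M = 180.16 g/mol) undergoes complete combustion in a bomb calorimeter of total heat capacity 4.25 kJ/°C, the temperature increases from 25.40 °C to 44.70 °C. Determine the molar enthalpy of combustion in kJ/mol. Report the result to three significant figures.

ΔH = -2790 kJ/mol

ΔT = 44.70 − 25.40 = 19.30 °C
q_cal = C_cal × ΔT = 4.25 × 19.30 = 82.025 kJ
n = 5.3 / 180.16 = 0.02942 mol
q_rxn = −q_cal = -82.025 kJ
ΔH = -82.025 / 0.02942 = -2788 kJ/mol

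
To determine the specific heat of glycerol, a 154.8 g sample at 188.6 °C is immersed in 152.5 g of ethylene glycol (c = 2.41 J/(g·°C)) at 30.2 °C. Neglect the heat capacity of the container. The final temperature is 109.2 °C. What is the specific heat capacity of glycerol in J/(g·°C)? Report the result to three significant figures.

q_gained = (152.5 × 2.41) × (109.2 − 30.2) = 29030 J
q_lost = 154.8 × c × (188.6 − 109.2) = 12291.12 c
Set equal: c = 29030 / 12291.12 = 2.36 J/(g·°C)

c = 2.36 J/(g·°C)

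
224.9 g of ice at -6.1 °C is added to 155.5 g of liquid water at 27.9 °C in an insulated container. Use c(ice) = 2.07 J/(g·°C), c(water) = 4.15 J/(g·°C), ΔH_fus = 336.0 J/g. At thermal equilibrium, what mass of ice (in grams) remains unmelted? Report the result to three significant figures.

Heat to warm all ice to 0 °C: 224.9×2.07×6.1 = 2839.8 J
Heat released by water cooling to 0 °C: 155.5×4.15×27.9 = 18005 J
18005 J < 2839.8 + 224.9×336.0 = 78406.2 J, so not all ice melts; final T = 0 °C.
Heat left for melting: 18005 − 2839.8 = 15165.2 J
Mass melted = 15165.2 / 336.0 = 45.13 g
Ice remaining = 224.9 − 45.13 = 179.77 g

m_ice remaining = 180 g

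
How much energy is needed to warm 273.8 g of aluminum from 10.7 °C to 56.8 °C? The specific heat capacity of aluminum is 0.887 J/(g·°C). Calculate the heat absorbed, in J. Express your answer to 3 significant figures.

q = m c ΔT = 273.8 × 0.887 × (56.8 − 10.7)
q = 273.8 × 0.887 × 46.1 = 11200 J

q = 11200 J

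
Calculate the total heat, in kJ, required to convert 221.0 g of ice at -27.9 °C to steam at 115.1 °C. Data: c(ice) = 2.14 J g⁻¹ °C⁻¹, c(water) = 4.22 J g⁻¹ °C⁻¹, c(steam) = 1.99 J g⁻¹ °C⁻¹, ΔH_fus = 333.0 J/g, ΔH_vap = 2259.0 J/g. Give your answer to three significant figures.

q1 (heat ice -27.9→0.0 °C): 221.0 × 2.14 × 27.9 = 13195 J
q2 (melt at 0 °C): 221.0 × 333.0 = 73593 J
q3 (heat water 0.0→100.0 °C): 221.0 × 4.22 × 100.0 = 93262 J
q4 (vaporize at 100 °C): 221.0 × 2259.0 = 499239 J
q5 (heat steam 100.0→115.1 °C): 221.0 × 1.99 × 15.1 = 6641 J
Total: 13195 + 73593 + 93262 + 499239 + 6641 = 685930 J = 686 kJ

q = 686 kJ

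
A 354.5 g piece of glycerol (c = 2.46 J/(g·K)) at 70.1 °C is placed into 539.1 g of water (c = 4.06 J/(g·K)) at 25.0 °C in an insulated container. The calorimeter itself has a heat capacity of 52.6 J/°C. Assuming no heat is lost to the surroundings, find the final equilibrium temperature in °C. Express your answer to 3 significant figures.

Heat lost by glycerol = heat gained by water + calorimeter.
(354.5)(2.46)(70.1 − T) = [(539.1)(4.06) + 52.6](T − 25.0)
872.07 (70.1 − T) = 2241.346 (T − 25.0)
61132 − 872.07 T = 2241.346 T − 56034
117166 = 3113.416 T
T = 37.63 °C

T_f = 37.6 °C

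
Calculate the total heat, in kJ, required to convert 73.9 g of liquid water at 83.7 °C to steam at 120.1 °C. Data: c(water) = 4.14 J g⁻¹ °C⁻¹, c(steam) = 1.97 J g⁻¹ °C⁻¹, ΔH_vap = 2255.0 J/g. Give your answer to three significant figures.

q = 175 kJ

q1 (heat water 83.7→100.0 °C): 73.9 × 4.14 × 16.3 = 4987 J
q2 (vaporize at 100 °C): 73.9 × 2255.0 = 166645 J
q3 (heat steam 100.0→120.1 °C): 73.9 × 1.97 × 20.1 = 2926 J
Total: 4987 + 166645 + 2926 = 174558 J = 175 kJ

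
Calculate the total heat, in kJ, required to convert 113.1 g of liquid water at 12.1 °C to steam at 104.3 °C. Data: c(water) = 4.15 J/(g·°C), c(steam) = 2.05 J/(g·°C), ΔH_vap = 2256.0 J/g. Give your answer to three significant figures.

q = 297 kJ

q1 (heat water 12.1→100.0 °C): 113.1 × 4.15 × 87.9 = 41257 J
q2 (vaporize at 100 °C): 113.1 × 2256.0 = 255154 J
q3 (heat steam 100.0→104.3 °C): 113.1 × 2.05 × 4.3 = 997 J
Total: 41257 + 255154 + 997 = 297408 J = 297 kJ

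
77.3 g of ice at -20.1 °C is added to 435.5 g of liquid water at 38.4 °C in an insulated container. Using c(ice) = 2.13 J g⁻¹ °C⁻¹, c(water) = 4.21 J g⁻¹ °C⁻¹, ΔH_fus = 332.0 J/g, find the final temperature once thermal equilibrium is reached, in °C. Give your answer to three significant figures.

Heat to bring ice to 0 °C and melt it: q₁ = 77.3×2.13×20.1 + 77.3×332.0 = 28973 J
Heat the water can supply cooling to 0 °C: 435.5×4.21×38.4 = 70404.7 J > q₁, so all ice melts.
Energy balance: 435.5×4.21×(38.4 − T) = 28973 + 77.3×4.21×(T − 0)
1833.455(38.4 − T) = 28973 + 325.433 T
70404.7 − 28973 = 2158.888 T
T = 41431.7 / 2158.888 = 19.19 °C

T_f = 19.2 °C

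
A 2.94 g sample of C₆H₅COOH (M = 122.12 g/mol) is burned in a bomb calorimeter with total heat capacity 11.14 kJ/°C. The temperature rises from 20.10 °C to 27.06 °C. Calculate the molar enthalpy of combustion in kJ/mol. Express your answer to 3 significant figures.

ΔT = 27.06 − 20.10 = 6.96 °C
q_cal = C_cal × ΔT = 11.14 × 6.96 = 77.5344 kJ
n = 2.94 / 122.12 = 0.02407 mol
q_rxn = −q_cal = -77.5344 kJ
ΔH = -77.5344 / 0.02407 = -3221 kJ/mol

ΔH = -3220 kJ/mol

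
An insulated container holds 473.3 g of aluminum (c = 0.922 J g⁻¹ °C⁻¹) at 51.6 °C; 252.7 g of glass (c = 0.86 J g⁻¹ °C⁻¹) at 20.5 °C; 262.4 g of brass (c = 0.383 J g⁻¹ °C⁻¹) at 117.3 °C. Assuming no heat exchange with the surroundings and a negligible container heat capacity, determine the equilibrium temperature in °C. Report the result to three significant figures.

T_f = 51.4 °C

Σ mᵢcᵢ(T − Tᵢ) = 0  ⇒  T = Σ mᵢcᵢTᵢ / Σ mᵢcᵢ
Σ mᵢcᵢ = 473.3×0.922 + 252.7×0.86 + 262.4×0.383 = 754.2038
Σ mᵢcᵢTᵢ = 436.3826×51.6 + 217.322×20.5 + 100.4992×117.3 = 38761
T = 38761 / 754.2038 = 51.39 °C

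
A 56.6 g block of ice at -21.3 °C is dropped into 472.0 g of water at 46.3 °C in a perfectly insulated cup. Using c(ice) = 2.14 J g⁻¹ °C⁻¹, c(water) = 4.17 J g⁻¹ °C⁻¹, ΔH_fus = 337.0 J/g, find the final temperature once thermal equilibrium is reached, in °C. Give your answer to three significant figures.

T_f = 31.5 °C

Heat to bring ice to 0 °C and melt it: q₁ = 56.6×2.14×21.3 + 56.6×337.0 = 21654 J
Heat the water can supply cooling to 0 °C: 472.0×4.17×46.3 = 91129.5 J > q₁, so all ice melts.
Energy balance: 472.0×4.17×(46.3 − T) = 21654 + 56.6×4.17×(T − 0)
1968.24(46.3 − T) = 21654 + 236.022 T
91129.5 − 21654 = 2204.262 T
T = 69475.5 / 2204.262 = 31.52 °C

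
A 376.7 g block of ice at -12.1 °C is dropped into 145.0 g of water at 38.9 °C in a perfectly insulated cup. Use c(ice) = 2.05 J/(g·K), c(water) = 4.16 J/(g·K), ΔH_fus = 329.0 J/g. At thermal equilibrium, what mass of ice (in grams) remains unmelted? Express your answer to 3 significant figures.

Heat to warm all ice to 0 °C: 376.7×2.05×12.1 = 9344.0 J
Heat released by water cooling to 0 °C: 145.0×4.16×38.9 = 23464 J
23464 J < 9344.0 + 376.7×329.0 = 133278.3 J, so not all ice melts; final T = 0 °C.
Heat left for melting: 23464 − 9344.0 = 14120.0 J
Mass melted = 14120.0 / 329.0 = 42.92 g
Ice remaining = 376.7 − 42.92 = 333.78 g

m_ice remaining = 334 g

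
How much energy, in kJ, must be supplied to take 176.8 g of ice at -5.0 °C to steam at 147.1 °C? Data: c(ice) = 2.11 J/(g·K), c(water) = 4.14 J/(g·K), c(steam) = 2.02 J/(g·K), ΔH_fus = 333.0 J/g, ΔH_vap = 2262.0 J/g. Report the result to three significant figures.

q = 551 kJ

q1 (heat ice -5.0→0.0 °C): 176.8 × 2.11 × 5.0 = 1865 J
q2 (melt at 0 °C): 176.8 × 333.0 = 58874 J
q3 (heat water 0.0→100.0 °C): 176.8 × 4.14 × 100.0 = 73195 J
q4 (vaporize at 100 °C): 176.8 × 2262.0 = 399922 J
q5 (heat steam 100.0→147.1 °C): 176.8 × 2.02 × 47.1 = 16821 J
Total: 1865 + 58874 + 73195 + 399922 + 16821 = 550677 J = 551 kJ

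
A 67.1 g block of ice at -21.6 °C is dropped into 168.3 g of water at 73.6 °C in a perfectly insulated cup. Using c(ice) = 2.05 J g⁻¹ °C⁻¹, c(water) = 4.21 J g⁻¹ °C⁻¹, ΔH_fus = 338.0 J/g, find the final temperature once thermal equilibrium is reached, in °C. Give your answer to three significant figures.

Heat to bring ice to 0 °C and melt it: q₁ = 67.1×2.05×21.6 + 67.1×338.0 = 25651 J
Heat the water can supply cooling to 0 °C: 168.3×4.21×73.6 = 52148.8 J > q₁, so all ice melts.
Energy balance: 168.3×4.21×(73.6 − T) = 25651 + 67.1×4.21×(T − 0)
708.543(73.6 − T) = 25651 + 282.491 T
52148.8 − 25651 = 991.034 T
T = 26497.8 / 991.034 = 26.74 °C

T_f = 26.7 °C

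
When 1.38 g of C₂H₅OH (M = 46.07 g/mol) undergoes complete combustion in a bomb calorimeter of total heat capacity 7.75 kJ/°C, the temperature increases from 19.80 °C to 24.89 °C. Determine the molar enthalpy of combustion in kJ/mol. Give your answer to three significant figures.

ΔT = 24.89 − 19.80 = 5.09 °C
q_cal = C_cal × ΔT = 7.75 × 5.09 = 39.4475 kJ
n = 1.38 / 46.07 = 0.02995 mol
q_rxn = −q_cal = -39.4475 kJ
ΔH = -39.4475 / 0.02995 = -1317 kJ/mol

ΔH = -1320 kJ/mol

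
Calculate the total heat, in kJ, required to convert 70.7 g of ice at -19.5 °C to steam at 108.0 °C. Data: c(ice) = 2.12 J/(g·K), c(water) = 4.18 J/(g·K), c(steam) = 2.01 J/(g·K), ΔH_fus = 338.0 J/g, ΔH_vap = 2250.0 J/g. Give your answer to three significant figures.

q = 217 kJ

q1 (heat ice -19.5→0.0 °C): 70.7 × 2.12 × 19.5 = 2923 J
q2 (melt at 0 °C): 70.7 × 338.0 = 23897 J
q3 (heat water 0.0→100.0 °C): 70.7 × 4.18 × 100.0 = 29553 J
q4 (vaporize at 100 °C): 70.7 × 2250.0 = 159075 J
q5 (heat steam 100.0→108.0 °C): 70.7 × 2.01 × 8.0 = 1137 J
Total: 2923 + 23897 + 29553 + 159075 + 1137 = 216585 J = 217 kJ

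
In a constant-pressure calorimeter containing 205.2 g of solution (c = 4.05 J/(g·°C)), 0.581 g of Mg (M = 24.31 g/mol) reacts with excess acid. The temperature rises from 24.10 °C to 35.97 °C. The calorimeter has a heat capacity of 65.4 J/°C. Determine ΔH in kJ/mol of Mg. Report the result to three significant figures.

ΔH = -445 kJ/mol

|ΔT| = |35.97 − 24.10| = 11.87 °C
|q_surr| = (205.2 × 4.05 + 65.4) × 11.87 = 896.46 × 11.87 = 10640 J
n(Mg) = 0.581 / 24.31 = 0.02390 mol
Temperature rose, so q_rxn = −|q_surr| = -10.64 kJ
ΔH = q_rxn / n = -445.2 kJ/mol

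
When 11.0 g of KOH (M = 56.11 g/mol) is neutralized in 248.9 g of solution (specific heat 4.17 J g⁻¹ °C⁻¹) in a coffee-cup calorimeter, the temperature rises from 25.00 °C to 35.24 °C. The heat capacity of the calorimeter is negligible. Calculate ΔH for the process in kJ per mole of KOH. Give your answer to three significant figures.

ΔH = -54.2 kJ/mol

|ΔT| = |35.24 − 25.00| = 10.24 °C
|q_surr| = (248.9 × 4.17) × 10.24 = 1037.913 × 10.24 = 10630 J
n(KOH) = 11.0 / 56.11 = 0.1960 mol
Temperature rose, so q_rxn = −|q_surr| = -10.63 kJ
ΔH = q_rxn / n = -54.23 kJ/mol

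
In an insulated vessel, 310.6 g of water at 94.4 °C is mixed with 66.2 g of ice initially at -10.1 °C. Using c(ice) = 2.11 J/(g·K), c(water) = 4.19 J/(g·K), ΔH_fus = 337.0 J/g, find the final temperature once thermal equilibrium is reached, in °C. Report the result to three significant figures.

Heat to bring ice to 0 °C and melt it: q₁ = 66.2×2.11×10.1 + 66.2×337.0 = 23720 J
Heat the water can supply cooling to 0 °C: 310.6×4.19×94.4 = 122853 J > q₁, so all ice melts.
Energy balance: 310.6×4.19×(94.4 − T) = 23720 + 66.2×4.19×(T − 0)
1301.414(94.4 − T) = 23720 + 277.378 T
122853 − 23720 = 1578.792 T
T = 99133 / 1578.792 = 62.79 °C

T_f = 62.8 °C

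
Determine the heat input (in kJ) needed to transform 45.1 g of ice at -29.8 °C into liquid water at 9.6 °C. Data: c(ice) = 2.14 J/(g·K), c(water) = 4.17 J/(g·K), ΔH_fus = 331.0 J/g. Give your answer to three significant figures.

q = 19.6 kJ

q1 (heat ice -29.8→0.0 °C): 45.1 × 2.14 × 29.8 = 2876 J
q2 (melt at 0 °C): 45.1 × 331.0 = 14928 J
q3 (heat water 0.0→9.6 °C): 45.1 × 4.17 × 9.6 = 1805 J
Total: 2876 + 14928 + 1805 = 19609 J = 19.6 kJ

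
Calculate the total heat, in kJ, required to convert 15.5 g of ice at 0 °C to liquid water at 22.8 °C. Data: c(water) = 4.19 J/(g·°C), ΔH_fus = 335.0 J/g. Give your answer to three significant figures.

q1 (melt at 0 °C): 15.5 × 335.0 = 5193 J
q2 (heat water 0.0→22.8 °C): 15.5 × 4.19 × 22.8 = 1481 J
Total: 5193 + 1481 = 6674 J = 6.67 kJ

q = 6.67 kJ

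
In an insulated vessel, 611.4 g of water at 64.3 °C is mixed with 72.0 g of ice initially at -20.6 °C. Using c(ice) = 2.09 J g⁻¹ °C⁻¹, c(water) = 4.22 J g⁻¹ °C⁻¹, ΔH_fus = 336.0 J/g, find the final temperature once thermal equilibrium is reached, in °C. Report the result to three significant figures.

Heat to bring ice to 0 °C and melt it: q₁ = 72.0×2.09×20.6 + 72.0×336.0 = 27292 J
Heat the water can supply cooling to 0 °C: 611.4×4.22×64.3 = 165901 J > q₁, so all ice melts.
Energy balance: 611.4×4.22×(64.3 − T) = 27292 + 72.0×4.22×(T − 0)
2580.108(64.3 − T) = 27292 + 303.84 T
165901 − 27292 = 2883.948 T
T = 138609 / 2883.948 = 48.06 °C

T_f = 48.1 °C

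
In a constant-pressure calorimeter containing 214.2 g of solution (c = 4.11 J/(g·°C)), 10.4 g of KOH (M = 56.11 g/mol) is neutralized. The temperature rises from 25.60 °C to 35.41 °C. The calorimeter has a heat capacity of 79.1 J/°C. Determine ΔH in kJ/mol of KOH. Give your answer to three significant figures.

ΔH = -50.8 kJ/mol

|ΔT| = |35.41 − 25.60| = 9.81 °C
|q_surr| = (214.2 × 4.11 + 79.1) × 9.81 = 959.462 × 9.81 = 9412 J
n(KOH) = 10.4 / 56.11 = 0.1854 mol
Temperature rose, so q_rxn = −|q_surr| = -9.412 kJ
ΔH = q_rxn / n = -50.77 kJ/mol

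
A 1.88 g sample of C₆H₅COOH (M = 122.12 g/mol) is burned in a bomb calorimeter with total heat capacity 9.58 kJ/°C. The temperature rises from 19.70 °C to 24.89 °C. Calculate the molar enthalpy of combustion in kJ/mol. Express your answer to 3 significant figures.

ΔH = -3230 kJ/mol

ΔT = 24.89 − 19.70 = 5.19 °C
q_cal = C_cal × ΔT = 9.58 × 5.19 = 49.7202 kJ
n = 1.88 / 122.12 = 0.01539 mol
q_rxn = −q_cal = -49.7202 kJ
ΔH = -49.7202 / 0.01539 = -3231 kJ/mol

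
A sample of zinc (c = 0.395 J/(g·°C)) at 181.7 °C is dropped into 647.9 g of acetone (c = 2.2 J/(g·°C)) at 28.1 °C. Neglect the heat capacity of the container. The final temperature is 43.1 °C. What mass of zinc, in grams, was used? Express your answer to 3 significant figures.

m = 391 g

q_gained = (647.9 × 2.2) × (43.1 − 28.1) = 21380 J
q_lost = m × 0.395 × (181.7 − 43.1) = 54.747 m
m = 21380 / 54.747 = 391 g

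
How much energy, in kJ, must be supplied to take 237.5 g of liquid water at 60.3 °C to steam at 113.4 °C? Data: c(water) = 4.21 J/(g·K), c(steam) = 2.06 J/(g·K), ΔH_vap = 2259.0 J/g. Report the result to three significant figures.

q = 583 kJ

q1 (heat water 60.3→100.0 °C): 237.5 × 4.21 × 39.7 = 39695 J
q2 (vaporize at 100 °C): 237.5 × 2259.0 = 536513 J
q3 (heat steam 100.0→113.4 °C): 237.5 × 2.06 × 13.4 = 6556 J
Total: 39695 + 536513 + 6556 = 582764 J = 583 kJ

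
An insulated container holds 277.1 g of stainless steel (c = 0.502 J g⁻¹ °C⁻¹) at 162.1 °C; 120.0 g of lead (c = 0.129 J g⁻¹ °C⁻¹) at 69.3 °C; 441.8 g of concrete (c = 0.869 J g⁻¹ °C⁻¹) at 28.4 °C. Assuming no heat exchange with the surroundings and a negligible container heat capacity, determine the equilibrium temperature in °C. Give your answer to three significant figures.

Σ mᵢcᵢ(T − Tᵢ) = 0  ⇒  T = Σ mᵢcᵢTᵢ / Σ mᵢcᵢ
Σ mᵢcᵢ = 277.1×0.502 + 120.0×0.129 + 441.8×0.869 = 538.5084
Σ mᵢcᵢTᵢ = 139.1042×162.1 + 15.48×69.3 + 383.9242×28.4 = 34525
T = 34525 / 538.5084 = 64.11 °C

T_f = 64.1 °C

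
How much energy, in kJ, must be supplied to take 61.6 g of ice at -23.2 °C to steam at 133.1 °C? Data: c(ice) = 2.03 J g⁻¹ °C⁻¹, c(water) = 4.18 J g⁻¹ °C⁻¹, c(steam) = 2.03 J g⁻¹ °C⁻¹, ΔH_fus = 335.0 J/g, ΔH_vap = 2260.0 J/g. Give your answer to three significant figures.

q = 193 kJ

q1 (heat ice -23.2→0.0 °C): 61.6 × 2.03 × 23.2 = 2901 J
q2 (melt at 0 °C): 61.6 × 335.0 = 20636 J
q3 (heat water 0.0→100.0 °C): 61.6 × 4.18 × 100.0 = 25749 J
q4 (vaporize at 100 °C): 61.6 × 2260.0 = 139216 J
q5 (heat steam 100.0→133.1 °C): 61.6 × 2.03 × 33.1 = 4139 J
Total: 2901 + 20636 + 25749 + 139216 + 4139 = 192641 J = 193 kJ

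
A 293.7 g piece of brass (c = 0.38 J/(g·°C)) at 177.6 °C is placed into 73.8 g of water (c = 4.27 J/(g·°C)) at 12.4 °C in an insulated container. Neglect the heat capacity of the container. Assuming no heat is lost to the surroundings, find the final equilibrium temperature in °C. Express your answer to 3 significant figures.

T_f = 55.6 °C

Heat lost by brass = heat gained by water.
(293.7)(0.38)(177.6 − T) = (73.8)(4.27)(T − 12.4)
111.606 (177.6 − T) = 315.126 (T − 12.4)
19821 − 111.606 T = 315.126 T − 3907.6
23728.6 = 426.732 T
T = 55.61 °C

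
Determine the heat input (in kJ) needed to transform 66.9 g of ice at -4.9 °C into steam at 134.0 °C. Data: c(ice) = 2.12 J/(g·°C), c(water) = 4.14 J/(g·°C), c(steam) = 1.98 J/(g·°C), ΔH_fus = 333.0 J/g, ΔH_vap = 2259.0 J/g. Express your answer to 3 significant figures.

q1 (heat ice -4.9→0.0 °C): 66.9 × 2.12 × 4.9 = 695 J
q2 (melt at 0 °C): 66.9 × 333.0 = 22278 J
q3 (heat water 0.0→100.0 °C): 66.9 × 4.14 × 100.0 = 27697 J
q4 (vaporize at 100 °C): 66.9 × 2259.0 = 151127 J
q5 (heat steam 100.0→134.0 °C): 66.9 × 1.98 × 34.0 = 4504 J
Total: 695 + 22278 + 27697 + 151127 + 4504 = 206301 J = 206 kJ

q = 206 kJ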